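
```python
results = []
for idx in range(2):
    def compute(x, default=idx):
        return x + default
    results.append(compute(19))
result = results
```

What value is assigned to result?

Step 1: Default argument default=idx is evaluated at function definition time.
Step 2: Each iteration creates compute with default = current idx value.
Step 3: compute(19) returns 19 + default. results = [19, 20]

The answer is [19, 20].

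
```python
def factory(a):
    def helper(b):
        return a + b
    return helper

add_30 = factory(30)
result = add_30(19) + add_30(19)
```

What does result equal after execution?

Step 1: add_30 captures a = 30.
Step 2: add_30(19) = 30 + 19 = 49, called twice.
Step 3: result = 49 + 49 = 98

The answer is 98.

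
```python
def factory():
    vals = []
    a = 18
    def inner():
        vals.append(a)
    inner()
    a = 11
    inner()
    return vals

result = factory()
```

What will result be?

Step 1: a = 18. inner() appends current a to vals.
Step 2: First inner(): appends 18. Then a = 11.
Step 3: Second inner(): appends 11 (closure sees updated a). result = [18, 11]

The answer is [18, 11].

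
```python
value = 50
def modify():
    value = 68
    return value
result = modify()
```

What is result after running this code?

Step 1: Global value = 50.
Step 2: modify() creates local value = 68, shadowing the global.
Step 3: Returns local value = 68. result = 68

The answer is 68.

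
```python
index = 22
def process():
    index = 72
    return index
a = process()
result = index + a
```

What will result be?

Step 1: Global index = 22. process() returns local index = 72.
Step 2: a = 72. Global index still = 22.
Step 3: result = 22 + 72 = 94

The answer is 94.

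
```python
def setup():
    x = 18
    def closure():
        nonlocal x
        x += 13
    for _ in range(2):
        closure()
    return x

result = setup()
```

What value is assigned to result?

Step 1: x = 18.
Step 2: closure() is called 2 times in a loop, each adding 13 via nonlocal.
Step 3: x = 18 + 13 * 2 = 44

The answer is 44.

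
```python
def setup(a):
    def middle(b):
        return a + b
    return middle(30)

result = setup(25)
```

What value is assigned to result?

Step 1: setup(25) passes a = 25.
Step 2: middle(30) has b = 30, reads a = 25 from enclosing.
Step 3: result = 25 + 30 = 55

The answer is 55.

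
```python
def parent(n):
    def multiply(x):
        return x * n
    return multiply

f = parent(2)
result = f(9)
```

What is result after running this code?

Step 1: parent(2) returns multiply closure with n = 2.
Step 2: f(9) computes 9 * 2 = 18.
Step 3: result = 18

The answer is 18.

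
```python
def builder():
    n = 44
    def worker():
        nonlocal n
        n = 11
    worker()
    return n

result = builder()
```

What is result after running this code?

Step 1: builder() sets n = 44.
Step 2: worker() uses nonlocal to reassign n = 11.
Step 3: result = 11

The answer is 11.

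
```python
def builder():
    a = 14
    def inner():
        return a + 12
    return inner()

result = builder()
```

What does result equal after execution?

Step 1: builder() defines a = 14.
Step 2: inner() reads a = 14 from enclosing scope, returns 14 + 12 = 26.
Step 3: result = 26

The answer is 26.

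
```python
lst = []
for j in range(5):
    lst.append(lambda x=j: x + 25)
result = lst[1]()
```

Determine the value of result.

Step 1: Default argument x=j captures j's value at definition time.
Step 2: lst[1] was defined when j = 1, so x defaults to 1.
Step 3: result = 1 + 25 = 26 (default arg fixes the late binding issue)

The answer is 26.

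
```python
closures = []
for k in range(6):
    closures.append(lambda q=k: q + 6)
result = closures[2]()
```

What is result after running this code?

Step 1: Default argument q=k captures k's value at definition time.
Step 2: closures[2] was defined when k = 2, so q defaults to 2.
Step 3: result = 2 + 6 = 8 (default arg fixes the late binding issue)

The answer is 8.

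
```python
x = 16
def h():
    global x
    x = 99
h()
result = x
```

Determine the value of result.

Step 1: x = 16 globally.
Step 2: h() declares global x and sets it to 99.
Step 3: After h(), global x = 99. result = 99

The answer is 99.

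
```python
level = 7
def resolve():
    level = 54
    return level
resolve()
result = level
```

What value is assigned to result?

Step 1: level = 7 globally.
Step 2: resolve() creates a LOCAL level = 54 (no global keyword!).
Step 3: The global level is unchanged. result = 7

The answer is 7.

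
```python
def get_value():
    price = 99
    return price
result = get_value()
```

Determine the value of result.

Step 1: get_value() defines price = 99 in its local scope.
Step 2: return price finds the local variable price = 99.
Step 3: result = 99

The answer is 99.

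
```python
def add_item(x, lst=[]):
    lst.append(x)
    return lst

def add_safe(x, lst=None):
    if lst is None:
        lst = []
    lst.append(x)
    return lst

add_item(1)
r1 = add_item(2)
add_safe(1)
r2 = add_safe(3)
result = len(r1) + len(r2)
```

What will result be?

Step 1: add_item shares mutable default: after 2 calls, lst = [1, 2], len = 2.
Step 2: add_safe creates fresh list each time: r2 = [3], len = 1.
Step 3: result = 2 + 1 = 3

The answer is 3.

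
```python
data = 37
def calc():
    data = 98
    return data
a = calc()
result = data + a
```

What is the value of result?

Step 1: Global data = 37. calc() returns local data = 98.
Step 2: a = 98. Global data still = 37.
Step 3: result = 37 + 98 = 135

The answer is 135.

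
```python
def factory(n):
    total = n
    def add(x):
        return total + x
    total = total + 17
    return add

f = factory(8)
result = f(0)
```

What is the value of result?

Step 1: factory(8) sets total = 8, then total = 8 + 17 = 25.
Step 2: Closures capture by reference, so add sees total = 25.
Step 3: f(0) returns 25 + 0 = 25

The answer is 25.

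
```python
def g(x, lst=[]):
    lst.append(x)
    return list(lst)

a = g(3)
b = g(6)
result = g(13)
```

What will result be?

Step 1: Default list is shared. list() creates copies for return values.
Step 2: Internal list grows: [3] -> [3, 6] -> [3, 6, 13].
Step 3: result = [3, 6, 13]

The answer is [3, 6, 13].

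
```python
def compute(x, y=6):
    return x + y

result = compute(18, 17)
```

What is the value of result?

Step 1: compute(18, 17) overrides default y with 17.
Step 2: Returns 18 + 17 = 35.
Step 3: result = 35

The answer is 35.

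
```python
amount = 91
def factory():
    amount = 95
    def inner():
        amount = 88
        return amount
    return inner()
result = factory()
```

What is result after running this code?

Step 1: Three scopes define amount: global (91), factory (95), inner (88).
Step 2: inner() has its own local amount = 88, which shadows both enclosing and global.
Step 3: result = 88 (local wins in LEGB)

The answer is 88.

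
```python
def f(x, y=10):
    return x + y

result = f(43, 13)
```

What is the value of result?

Step 1: f(43, 13) overrides default y with 13.
Step 2: Returns 43 + 13 = 56.
Step 3: result = 56

The answer is 56.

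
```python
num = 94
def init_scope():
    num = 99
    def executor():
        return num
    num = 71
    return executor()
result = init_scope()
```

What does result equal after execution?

Step 1: init_scope() sets num = 99, then later num = 71.
Step 2: executor() is called after num is reassigned to 71. Closures capture variables by reference, not by value.
Step 3: result = 71

The answer is 71.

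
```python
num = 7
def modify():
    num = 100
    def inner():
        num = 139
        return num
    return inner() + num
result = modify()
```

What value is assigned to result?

Step 1: modify() has local num = 100. inner() has local num = 139.
Step 2: inner() returns its local num = 139.
Step 3: modify() returns 139 + its own num (100) = 239

The answer is 239.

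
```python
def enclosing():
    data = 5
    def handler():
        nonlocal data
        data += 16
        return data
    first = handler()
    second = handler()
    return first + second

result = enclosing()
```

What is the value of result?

Step 1: data starts at 5.
Step 2: First call: data = 5 + 16 = 21, returns 21.
Step 3: Second call: data = 21 + 16 = 37, returns 37.
Step 4: result = 21 + 37 = 58

The answer is 58.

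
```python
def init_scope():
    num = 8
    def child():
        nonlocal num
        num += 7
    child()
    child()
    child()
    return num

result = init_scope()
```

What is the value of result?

Step 1: num starts at 8.
Step 2: child() is called 3 times, each adding 7.
Step 3: num = 8 + 7 * 3 = 29

The answer is 29.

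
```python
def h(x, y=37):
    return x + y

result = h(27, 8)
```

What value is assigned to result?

Step 1: h(27, 8) overrides default y with 8.
Step 2: Returns 27 + 8 = 35.
Step 3: result = 35

The answer is 35.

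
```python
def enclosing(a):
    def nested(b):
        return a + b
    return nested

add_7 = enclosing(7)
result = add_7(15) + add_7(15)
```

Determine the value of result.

Step 1: add_7 captures a = 7.
Step 2: add_7(15) = 7 + 15 = 22, called twice.
Step 3: result = 22 + 22 = 44

The answer is 44.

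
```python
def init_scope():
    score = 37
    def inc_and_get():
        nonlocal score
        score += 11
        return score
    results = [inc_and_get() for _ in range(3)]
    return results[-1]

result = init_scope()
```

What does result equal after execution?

Step 1: score = 37.
Step 2: Three calls to inc_and_get(), each adding 11.
Step 3: Last value = 37 + 11 * 3 = 70

The answer is 70.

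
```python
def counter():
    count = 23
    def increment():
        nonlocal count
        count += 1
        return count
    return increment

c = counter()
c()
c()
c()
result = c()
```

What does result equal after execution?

Step 1: counter() creates closure with count = 23.
Step 2: Each c() call increments count via nonlocal. After 4 calls: 23 + 4 = 27.
Step 3: result = 27

The answer is 27.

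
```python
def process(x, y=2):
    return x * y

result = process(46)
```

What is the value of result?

Step 1: process(46) uses default y = 2.
Step 2: Returns 46 * 2 = 92.
Step 3: result = 92

The answer is 92.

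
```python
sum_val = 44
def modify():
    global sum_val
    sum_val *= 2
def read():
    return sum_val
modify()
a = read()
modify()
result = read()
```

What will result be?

Step 1: sum_val = 44.
Step 2: First modify(): sum_val = 44 * 2 = 88.
Step 3: Second modify(): sum_val = 88 * 2 = 176.
Step 4: read() returns 176

The answer is 176.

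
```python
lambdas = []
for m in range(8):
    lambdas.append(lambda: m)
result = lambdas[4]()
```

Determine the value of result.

Step 1: The loop creates 8 lambdas, all referencing the same variable m.
Step 2: After the loop, m = 7 (final value).
Step 3: lambdas[4]() looks up m at call time and finds 7. This is the late binding gotcha. result = 7

The answer is 7.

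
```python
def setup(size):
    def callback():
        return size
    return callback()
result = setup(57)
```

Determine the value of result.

Step 1: setup(57) binds parameter size = 57.
Step 2: callback() looks up size in enclosing scope and finds the parameter size = 57.
Step 3: result = 57

The answer is 57.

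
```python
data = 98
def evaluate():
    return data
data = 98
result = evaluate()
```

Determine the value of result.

Step 1: data is first set to 98, then reassigned to 98.
Step 2: evaluate() is called after the reassignment, so it looks up the current global data = 98.
Step 3: result = 98

The answer is 98.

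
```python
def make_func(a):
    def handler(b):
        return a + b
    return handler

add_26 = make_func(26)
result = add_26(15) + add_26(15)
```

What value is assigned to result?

Step 1: add_26 captures a = 26.
Step 2: add_26(15) = 26 + 15 = 41, called twice.
Step 3: result = 41 + 41 = 82

The answer is 82.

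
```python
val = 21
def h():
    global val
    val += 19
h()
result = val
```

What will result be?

Step 1: val = 21 globally.
Step 2: h() modifies global val: val += 19 = 40.
Step 3: result = 40

The answer is 40.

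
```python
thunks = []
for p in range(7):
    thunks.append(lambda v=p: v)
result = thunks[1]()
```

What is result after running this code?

Step 1: Default argument v=p captures p's value at each iteration.
Step 2: thunks[1] captured v = 1 when p was 1.
Step 3: result = 1

The answer is 1.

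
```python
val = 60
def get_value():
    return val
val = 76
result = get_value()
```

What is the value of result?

Step 1: val is first set to 60, then reassigned to 76.
Step 2: get_value() is called after the reassignment, so it looks up the current global val = 76.
Step 3: result = 76

The answer is 76.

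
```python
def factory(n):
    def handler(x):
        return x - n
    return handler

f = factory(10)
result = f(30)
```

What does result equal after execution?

Step 1: factory(10) creates a closure capturing n = 10.
Step 2: f(30) computes 30 - 10 = 20.
Step 3: result = 20

The answer is 20.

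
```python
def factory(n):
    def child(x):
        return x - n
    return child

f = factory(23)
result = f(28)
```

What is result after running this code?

Step 1: factory(23) creates a closure capturing n = 23.
Step 2: f(28) computes 28 - 23 = 5.
Step 3: result = 5

The answer is 5.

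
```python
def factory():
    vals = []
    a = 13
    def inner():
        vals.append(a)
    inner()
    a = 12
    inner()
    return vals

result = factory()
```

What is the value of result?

Step 1: a = 13. inner() appends current a to vals.
Step 2: First inner(): appends 13. Then a = 12.
Step 3: Second inner(): appends 12 (closure sees updated a). result = [13, 12]

The answer is [13, 12].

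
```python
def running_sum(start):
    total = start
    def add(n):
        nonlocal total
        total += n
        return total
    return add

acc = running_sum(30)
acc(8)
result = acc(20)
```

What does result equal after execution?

Step 1: running_sum(30) creates closure with total = 30.
Step 2: First acc(8): total = 30 + 8 = 38.
Step 3: Second acc(20): total = 38 + 20 = 58. result = 58

The answer is 58.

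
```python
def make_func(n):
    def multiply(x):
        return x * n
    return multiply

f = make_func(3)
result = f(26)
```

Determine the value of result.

Step 1: make_func(3) returns multiply closure with n = 3.
Step 2: f(26) computes 26 * 3 = 78.
Step 3: result = 78

The answer is 78.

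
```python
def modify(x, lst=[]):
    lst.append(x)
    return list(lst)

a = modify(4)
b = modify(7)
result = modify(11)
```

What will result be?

Step 1: Default list is shared. list() creates copies for return values.
Step 2: Internal list grows: [4] -> [4, 7] -> [4, 7, 11].
Step 3: result = [4, 7, 11]

The answer is [4, 7, 11].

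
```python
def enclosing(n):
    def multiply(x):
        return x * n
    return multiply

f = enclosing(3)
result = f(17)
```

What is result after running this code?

Step 1: enclosing(3) returns multiply closure with n = 3.
Step 2: f(17) computes 17 * 3 = 51.
Step 3: result = 51

The answer is 51.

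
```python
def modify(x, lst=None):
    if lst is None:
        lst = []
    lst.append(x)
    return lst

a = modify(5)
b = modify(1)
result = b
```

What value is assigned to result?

Step 1: None default with guard creates a NEW list each call.
Step 2: a = [5] (fresh list). b = [1] (another fresh list).
Step 3: result = [1] (this is the fix for mutable default)

The answer is [1].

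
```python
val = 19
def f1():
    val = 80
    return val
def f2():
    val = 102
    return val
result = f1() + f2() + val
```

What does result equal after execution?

Step 1: Each function shadows global val with its own local.
Step 2: f1() returns 80, f2() returns 102.
Step 3: Global val = 19 is unchanged. result = 80 + 102 + 19 = 201

The answer is 201.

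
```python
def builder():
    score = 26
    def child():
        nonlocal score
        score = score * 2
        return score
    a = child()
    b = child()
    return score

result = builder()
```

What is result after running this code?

Step 1: score starts at 26.
Step 2: First child(): score = 26 * 2 = 52.
Step 3: Second child(): score = 52 * 2 = 104.
Step 4: result = 104

The answer is 104.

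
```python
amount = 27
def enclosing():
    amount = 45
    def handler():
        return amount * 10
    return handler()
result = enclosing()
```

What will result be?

Step 1: enclosing() shadows global amount with amount = 45.
Step 2: handler() finds amount = 45 in enclosing scope, computes 45 * 10 = 450.
Step 3: result = 450

The answer is 450.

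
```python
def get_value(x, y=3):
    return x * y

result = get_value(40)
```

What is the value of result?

Step 1: get_value(40) uses default y = 3.
Step 2: Returns 40 * 3 = 120.
Step 3: result = 120

The answer is 120.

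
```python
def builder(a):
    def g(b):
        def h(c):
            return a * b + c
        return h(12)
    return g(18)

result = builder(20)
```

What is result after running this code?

Step 1: a = 20, b = 18, c = 12.
Step 2: h() computes a * b + c = 20 * 18 + 12 = 372.
Step 3: result = 372

The answer is 372.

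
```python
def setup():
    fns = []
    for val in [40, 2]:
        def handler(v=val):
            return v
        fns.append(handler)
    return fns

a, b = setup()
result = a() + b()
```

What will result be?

Step 1: Default argument v=val captures val at each iteration.
Step 2: a() returns 40 (captured at first iteration), b() returns 2 (captured at second).
Step 3: result = 40 + 2 = 42

The answer is 42.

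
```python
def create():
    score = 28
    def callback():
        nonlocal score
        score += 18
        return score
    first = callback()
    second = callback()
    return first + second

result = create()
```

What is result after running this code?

Step 1: score starts at 28.
Step 2: First call: score = 28 + 18 = 46, returns 46.
Step 3: Second call: score = 46 + 18 = 64, returns 64.
Step 4: result = 46 + 64 = 110

The answer is 110.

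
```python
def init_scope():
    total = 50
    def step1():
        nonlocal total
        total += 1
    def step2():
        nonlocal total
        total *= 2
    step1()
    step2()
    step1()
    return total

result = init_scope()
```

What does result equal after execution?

Step 1: total = 50.
Step 2: step1(): total = 50 + 1 = 51.
Step 3: step2(): total = 51 * 2 = 102.
Step 4: step1(): total = 102 + 1 = 103. result = 103

The answer is 103.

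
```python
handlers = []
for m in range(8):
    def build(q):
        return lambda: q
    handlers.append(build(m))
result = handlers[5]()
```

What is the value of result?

Step 1: build(m) creates a new scope capturing q = m at call time.
Step 2: handlers[5] = build(5), so its lambda captures q = 5.
Step 3: result = 5 (closure factory fixes late binding)

The answer is 5.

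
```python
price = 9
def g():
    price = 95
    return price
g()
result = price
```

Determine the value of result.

Step 1: price = 9 globally.
Step 2: g() creates a LOCAL price = 95 (no global keyword!).
Step 3: The global price is unchanged. result = 9

The answer is 9.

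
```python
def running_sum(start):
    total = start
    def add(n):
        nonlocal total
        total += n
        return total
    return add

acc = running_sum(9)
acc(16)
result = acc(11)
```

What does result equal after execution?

Step 1: running_sum(9) creates closure with total = 9.
Step 2: First acc(16): total = 9 + 16 = 25.
Step 3: Second acc(11): total = 25 + 11 = 36. result = 36

The answer is 36.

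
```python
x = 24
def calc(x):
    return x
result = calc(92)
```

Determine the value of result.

Step 1: Global x = 24.
Step 2: calc(92) takes parameter x = 92, which shadows the global.
Step 3: result = 92

The answer is 92.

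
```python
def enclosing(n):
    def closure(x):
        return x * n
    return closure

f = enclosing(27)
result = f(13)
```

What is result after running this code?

Step 1: enclosing(27) creates a closure capturing n = 27.
Step 2: f(13) computes 13 * 27 = 351.
Step 3: result = 351

The answer is 351.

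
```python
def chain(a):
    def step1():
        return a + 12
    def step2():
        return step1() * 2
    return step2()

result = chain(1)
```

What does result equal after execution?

Step 1: chain(1) captures a = 1.
Step 2: step2() calls step1() which returns 1 + 12 = 13.
Step 3: step2() returns 13 * 2 = 26

The answer is 26.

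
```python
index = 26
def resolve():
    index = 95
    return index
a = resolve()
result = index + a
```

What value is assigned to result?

Step 1: Global index = 26. resolve() returns local index = 95.
Step 2: a = 95. Global index still = 26.
Step 3: result = 26 + 95 = 121

The answer is 121.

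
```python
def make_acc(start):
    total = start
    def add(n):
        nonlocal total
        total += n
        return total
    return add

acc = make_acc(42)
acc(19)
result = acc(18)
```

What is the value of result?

Step 1: make_acc(42) creates closure with total = 42.
Step 2: First acc(19): total = 42 + 19 = 61.
Step 3: Second acc(18): total = 61 + 18 = 79. result = 79

The answer is 79.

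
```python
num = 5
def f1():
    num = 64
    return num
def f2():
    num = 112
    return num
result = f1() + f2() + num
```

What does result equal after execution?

Step 1: Each function shadows global num with its own local.
Step 2: f1() returns 64, f2() returns 112.
Step 3: Global num = 5 is unchanged. result = 64 + 112 + 5 = 181

The answer is 181.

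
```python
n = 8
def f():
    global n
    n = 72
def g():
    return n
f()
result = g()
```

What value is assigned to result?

Step 1: n = 8.
Step 2: f() sets global n = 72.
Step 3: g() reads global n = 72. result = 72

The answer is 72.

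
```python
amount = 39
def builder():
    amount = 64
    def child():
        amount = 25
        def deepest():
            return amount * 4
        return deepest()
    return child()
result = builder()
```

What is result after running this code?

Step 1: deepest() looks up amount through LEGB: not local, finds amount = 25 in enclosing child().
Step 2: Returns 25 * 4 = 100.
Step 3: result = 100

The answer is 100.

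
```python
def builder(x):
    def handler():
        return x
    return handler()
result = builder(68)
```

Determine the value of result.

Step 1: builder(68) binds parameter x = 68.
Step 2: handler() looks up x in enclosing scope and finds the parameter x = 68.
Step 3: result = 68

The answer is 68.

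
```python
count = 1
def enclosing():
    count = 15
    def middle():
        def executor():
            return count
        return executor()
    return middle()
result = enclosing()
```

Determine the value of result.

Step 1: enclosing() defines count = 15. middle() and executor() have no local count.
Step 2: executor() checks local (none), enclosing middle() (none), enclosing enclosing() and finds count = 15.
Step 3: result = 15

The answer is 15.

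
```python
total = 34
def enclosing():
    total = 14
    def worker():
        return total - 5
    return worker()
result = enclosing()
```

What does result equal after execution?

Step 1: enclosing() shadows global total with total = 14.
Step 2: worker() finds total = 14 in enclosing scope, computes 14 - 5 = 9.
Step 3: result = 9

The answer is 9.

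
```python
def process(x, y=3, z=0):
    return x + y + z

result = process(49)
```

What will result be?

Step 1: process(49) uses defaults y = 3, z = 0.
Step 2: Returns 49 + 3 + 0 = 52.
Step 3: result = 52

The answer is 52.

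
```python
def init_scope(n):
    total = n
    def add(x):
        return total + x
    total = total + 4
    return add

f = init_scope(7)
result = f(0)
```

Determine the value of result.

Step 1: init_scope(7) sets total = 7, then total = 7 + 4 = 11.
Step 2: Closures capture by reference, so add sees total = 11.
Step 3: f(0) returns 11 + 0 = 11

The answer is 11.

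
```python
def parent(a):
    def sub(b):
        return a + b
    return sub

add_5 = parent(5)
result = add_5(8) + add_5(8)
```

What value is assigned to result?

Step 1: add_5 captures a = 5.
Step 2: add_5(8) = 5 + 8 = 13, called twice.
Step 3: result = 13 + 13 = 26

The answer is 26.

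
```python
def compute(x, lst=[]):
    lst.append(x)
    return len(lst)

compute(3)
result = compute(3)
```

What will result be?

Step 1: Mutable default list persists between calls.
Step 2: First call: lst = [3], len = 1. Second call: lst = [3, 3], len = 2.
Step 3: result = 2

The answer is 2.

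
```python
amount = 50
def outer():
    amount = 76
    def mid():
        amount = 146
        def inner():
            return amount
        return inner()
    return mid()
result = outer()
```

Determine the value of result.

Step 1: Three levels of shadowing: global 50, outer 76, mid 146.
Step 2: inner() finds amount = 146 in enclosing mid() scope.
Step 3: result = 146

The answer is 146.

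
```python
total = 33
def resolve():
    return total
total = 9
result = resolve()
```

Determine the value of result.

Step 1: total is first set to 33, then reassigned to 9.
Step 2: resolve() is called after the reassignment, so it looks up the current global total = 9.
Step 3: result = 9

The answer is 9.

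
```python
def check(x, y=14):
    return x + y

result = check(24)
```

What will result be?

Step 1: check(24) uses default y = 14.
Step 2: Returns 24 + 14 = 38.
Step 3: result = 38

The answer is 38.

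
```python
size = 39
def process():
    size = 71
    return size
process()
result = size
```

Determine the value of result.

Step 1: Global size = 39.
Step 2: process() creates local size = 71 (shadow, not modification).
Step 3: After process() returns, global size is unchanged. result = 39

The answer is 39.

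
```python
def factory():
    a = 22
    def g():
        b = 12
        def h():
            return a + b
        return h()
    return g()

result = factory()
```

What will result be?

Step 1: factory() defines a = 22. g() defines b = 12.
Step 2: h() accesses both from enclosing scopes: a = 22, b = 12.
Step 3: result = 22 + 12 = 34

The answer is 34.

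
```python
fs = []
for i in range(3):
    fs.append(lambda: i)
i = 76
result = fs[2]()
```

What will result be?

Step 1: Lambdas capture the variable i by reference, not by value.
Step 2: After the loop, i is reassigned to 76.
Step 3: fs[2]() looks up the current i = 76. result = 76

The answer is 76.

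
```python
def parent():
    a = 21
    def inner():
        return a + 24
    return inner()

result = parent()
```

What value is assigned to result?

Step 1: parent() defines a = 21.
Step 2: inner() reads a = 21 from enclosing scope, returns 21 + 24 = 45.
Step 3: result = 45

The answer is 45.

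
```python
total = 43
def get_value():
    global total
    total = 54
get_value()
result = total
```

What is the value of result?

Step 1: total = 43 globally.
Step 2: get_value() declares global total and sets it to 54.
Step 3: After get_value(), global total = 54. result = 54

The answer is 54.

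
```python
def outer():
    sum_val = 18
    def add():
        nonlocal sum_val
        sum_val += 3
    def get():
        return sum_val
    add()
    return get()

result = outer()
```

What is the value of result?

Step 1: sum_val = 18. add() modifies it via nonlocal, get() reads it.
Step 2: add() makes sum_val = 18 + 3 = 21.
Step 3: get() returns 21. result = 21

The answer is 21.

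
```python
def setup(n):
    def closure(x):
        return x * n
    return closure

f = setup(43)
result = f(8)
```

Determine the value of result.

Step 1: setup(43) creates a closure capturing n = 43.
Step 2: f(8) computes 8 * 43 = 344.
Step 3: result = 344

The answer is 344.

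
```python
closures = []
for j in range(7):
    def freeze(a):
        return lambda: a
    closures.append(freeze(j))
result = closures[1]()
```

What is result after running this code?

Step 1: freeze(j) creates a new scope capturing a = j at call time.
Step 2: closures[1] = freeze(1), so its lambda captures a = 1.
Step 3: result = 1 (closure factory fixes late binding)

The answer is 1.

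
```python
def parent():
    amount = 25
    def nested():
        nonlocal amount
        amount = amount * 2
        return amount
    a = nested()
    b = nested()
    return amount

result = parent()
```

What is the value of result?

Step 1: amount starts at 25.
Step 2: First nested(): amount = 25 * 2 = 50.
Step 3: Second nested(): amount = 50 * 2 = 100.
Step 4: result = 100

The answer is 100.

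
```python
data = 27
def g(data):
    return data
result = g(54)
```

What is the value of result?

Step 1: Global data = 27.
Step 2: g(54) takes parameter data = 54, which shadows the global.
Step 3: result = 54

The answer is 54.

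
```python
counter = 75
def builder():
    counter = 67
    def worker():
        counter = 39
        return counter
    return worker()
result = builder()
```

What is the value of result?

Step 1: Three scopes define counter: global (75), builder (67), worker (39).
Step 2: worker() has its own local counter = 39, which shadows both enclosing and global.
Step 3: result = 39 (local wins in LEGB)

The answer is 39.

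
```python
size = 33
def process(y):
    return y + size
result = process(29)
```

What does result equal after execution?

Step 1: size = 33 is defined globally.
Step 2: process(29) uses parameter y = 29 and looks up size from global scope = 33.
Step 3: result = 29 + 33 = 62

The answer is 62.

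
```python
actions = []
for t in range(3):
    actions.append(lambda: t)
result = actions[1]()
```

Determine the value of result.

Step 1: The loop creates 3 lambdas, all referencing the same variable t.
Step 2: After the loop, t = 2 (final value).
Step 3: actions[1]() looks up t at call time and finds 2. This is the late binding gotcha. result = 2

The answer is 2.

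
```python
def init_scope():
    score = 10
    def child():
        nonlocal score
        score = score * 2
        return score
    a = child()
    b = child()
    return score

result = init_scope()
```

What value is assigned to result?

Step 1: score starts at 10.
Step 2: First child(): score = 10 * 2 = 20.
Step 3: Second child(): score = 20 * 2 = 40.
Step 4: result = 40

The answer is 40.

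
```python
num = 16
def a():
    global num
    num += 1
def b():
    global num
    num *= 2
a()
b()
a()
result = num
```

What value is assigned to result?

Step 1: num = 16.
Step 2: a(): num = 16 + 1 = 17.
Step 3: b(): num = 17 * 2 = 34.
Step 4: a(): num = 34 + 1 = 35

The answer is 35.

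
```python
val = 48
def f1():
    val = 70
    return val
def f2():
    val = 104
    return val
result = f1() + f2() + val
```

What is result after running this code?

Step 1: Each function shadows global val with its own local.
Step 2: f1() returns 70, f2() returns 104.
Step 3: Global val = 48 is unchanged. result = 70 + 104 + 48 = 222

The answer is 222.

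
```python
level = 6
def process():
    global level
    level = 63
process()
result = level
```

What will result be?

Step 1: level = 6 globally.
Step 2: process() declares global level and sets it to 63.
Step 3: After process(), global level = 63. result = 63

The answer is 63.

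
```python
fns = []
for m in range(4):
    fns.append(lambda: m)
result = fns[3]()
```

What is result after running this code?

Step 1: The loop creates 4 lambdas, all referencing the same variable m.
Step 2: After the loop, m = 3 (final value).
Step 3: fns[3]() looks up m at call time and finds 3. This is the late binding gotcha. result = 3

The answer is 3.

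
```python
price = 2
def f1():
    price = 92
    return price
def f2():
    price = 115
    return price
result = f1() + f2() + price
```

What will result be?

Step 1: Each function shadows global price with its own local.
Step 2: f1() returns 92, f2() returns 115.
Step 3: Global price = 2 is unchanged. result = 92 + 115 + 2 = 209

The answer is 209.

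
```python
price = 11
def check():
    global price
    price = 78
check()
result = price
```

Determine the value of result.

Step 1: price = 11 globally.
Step 2: check() declares global price and sets it to 78.
Step 3: After check(), global price = 78. result = 78

The answer is 78.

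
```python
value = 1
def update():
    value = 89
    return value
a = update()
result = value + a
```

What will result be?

Step 1: Global value = 1. update() returns local value = 89.
Step 2: a = 89. Global value still = 1.
Step 3: result = 1 + 89 = 90

The answer is 90.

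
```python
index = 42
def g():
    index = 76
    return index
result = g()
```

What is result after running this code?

Step 1: Global index = 42.
Step 2: g() creates local index = 76, shadowing the global.
Step 3: Returns local index = 76. result = 76

The answer is 76.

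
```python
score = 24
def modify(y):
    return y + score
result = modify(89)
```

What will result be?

Step 1: score = 24 is defined globally.
Step 2: modify(89) uses parameter y = 89 and looks up score from global scope = 24.
Step 3: result = 89 + 24 = 113

The answer is 113.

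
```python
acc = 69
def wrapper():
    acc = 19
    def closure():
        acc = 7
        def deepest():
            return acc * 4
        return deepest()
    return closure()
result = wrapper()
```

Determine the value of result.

Step 1: deepest() looks up acc through LEGB: not local, finds acc = 7 in enclosing closure().
Step 2: Returns 7 * 4 = 28.
Step 3: result = 28

The answer is 28.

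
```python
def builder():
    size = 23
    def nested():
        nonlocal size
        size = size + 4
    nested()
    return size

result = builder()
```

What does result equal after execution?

Step 1: builder() sets size = 23.
Step 2: nested() uses nonlocal to modify size in builder's scope: size = 23 + 4 = 27.
Step 3: builder() returns the modified size = 27

The answer is 27.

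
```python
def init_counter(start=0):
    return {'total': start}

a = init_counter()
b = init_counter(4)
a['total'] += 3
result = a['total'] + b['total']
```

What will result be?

Step 1: init_counter() returns a new dict each call (immutable default 0).
Step 2: a = {'total': 0}, b = {'total': 4}.
Step 3: a['total'] += 3 = 3. result = 3 + 4 = 7

The answer is 7.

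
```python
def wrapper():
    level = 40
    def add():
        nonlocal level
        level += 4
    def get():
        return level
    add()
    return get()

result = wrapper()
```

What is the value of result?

Step 1: level = 40. add() modifies it via nonlocal, get() reads it.
Step 2: add() makes level = 40 + 4 = 44.
Step 3: get() returns 44. result = 44

The answer is 44.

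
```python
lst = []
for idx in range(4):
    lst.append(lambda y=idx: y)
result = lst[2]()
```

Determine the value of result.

Step 1: Default argument y=idx captures idx's value at each iteration.
Step 2: lst[2] captured y = 2 when idx was 2.
Step 3: result = 2

The answer is 2.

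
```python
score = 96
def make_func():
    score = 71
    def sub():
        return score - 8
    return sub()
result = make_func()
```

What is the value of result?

Step 1: make_func() shadows global score with score = 71.
Step 2: sub() finds score = 71 in enclosing scope, computes 71 - 8 = 63.
Step 3: result = 63

The answer is 63.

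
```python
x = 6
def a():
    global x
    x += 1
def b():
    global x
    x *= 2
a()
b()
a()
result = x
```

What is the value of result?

Step 1: x = 6.
Step 2: a(): x = 6 + 1 = 7.
Step 3: b(): x = 7 * 2 = 14.
Step 4: a(): x = 14 + 1 = 15

The answer is 15.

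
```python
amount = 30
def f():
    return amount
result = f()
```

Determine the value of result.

Step 1: amount = 30 is defined in the global scope.
Step 2: f() looks up amount. No local amount exists, so Python checks the global scope via LEGB rule and finds amount = 30.
Step 3: result = 30

The answer is 30.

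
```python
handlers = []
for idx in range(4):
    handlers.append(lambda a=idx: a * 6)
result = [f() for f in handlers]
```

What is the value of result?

Step 1: Default arg a=idx captures idx at each iteration.
Step 2: handlers[k] has a defaulting to k, returns k * 6.
Step 3: result = [0, 6, 12, 18]

The answer is [0, 6, 12, 18].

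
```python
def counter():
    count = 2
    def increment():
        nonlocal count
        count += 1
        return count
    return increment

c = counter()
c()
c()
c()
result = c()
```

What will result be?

Step 1: counter() creates closure with count = 2.
Step 2: Each c() call increments count via nonlocal. After 4 calls: 2 + 4 = 6.
Step 3: result = 6

The answer is 6.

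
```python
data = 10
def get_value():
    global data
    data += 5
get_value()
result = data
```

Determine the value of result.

Step 1: data = 10 globally.
Step 2: get_value() modifies global data: data += 5 = 15.
Step 3: result = 15

The answer is 15.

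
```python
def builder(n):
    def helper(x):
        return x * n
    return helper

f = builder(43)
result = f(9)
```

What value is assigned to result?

Step 1: builder(43) creates a closure capturing n = 43.
Step 2: f(9) computes 9 * 43 = 387.
Step 3: result = 387

The answer is 387.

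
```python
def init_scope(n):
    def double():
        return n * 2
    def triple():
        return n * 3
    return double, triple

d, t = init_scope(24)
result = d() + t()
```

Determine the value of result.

Step 1: Both closures capture the same n = 24.
Step 2: d() = 24 * 2 = 48, t() = 24 * 3 = 72.
Step 3: result = 48 + 72 = 120

The answer is 120.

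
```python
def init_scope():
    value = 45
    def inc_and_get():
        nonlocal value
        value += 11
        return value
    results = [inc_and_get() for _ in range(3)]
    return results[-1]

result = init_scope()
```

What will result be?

Step 1: value = 45.
Step 2: Three calls to inc_and_get(), each adding 11.
Step 3: Last value = 45 + 11 * 3 = 78

The answer is 78.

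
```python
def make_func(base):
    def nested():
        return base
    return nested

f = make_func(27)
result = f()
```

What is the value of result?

Step 1: make_func(27) creates closure capturing base = 27.
Step 2: f() returns the captured base = 27.
Step 3: result = 27

The answer is 27.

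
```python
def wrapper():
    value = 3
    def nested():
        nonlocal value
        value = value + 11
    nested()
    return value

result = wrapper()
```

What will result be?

Step 1: wrapper() sets value = 3.
Step 2: nested() uses nonlocal to modify value in wrapper's scope: value = 3 + 11 = 14.
Step 3: wrapper() returns the modified value = 14

The answer is 14.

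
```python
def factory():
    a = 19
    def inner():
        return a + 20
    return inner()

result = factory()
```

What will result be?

Step 1: factory() defines a = 19.
Step 2: inner() reads a = 19 from enclosing scope, returns 19 + 20 = 39.
Step 3: result = 39

The answer is 39.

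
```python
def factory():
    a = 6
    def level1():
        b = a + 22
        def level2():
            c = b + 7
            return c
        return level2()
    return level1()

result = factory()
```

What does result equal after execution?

Step 1: a = 6. b = a + 22 = 28.
Step 2: c = b + 7 = 28 + 7 = 35.
Step 3: result = 35

The answer is 35.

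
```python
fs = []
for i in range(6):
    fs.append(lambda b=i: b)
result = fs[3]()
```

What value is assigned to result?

Step 1: Default argument b=i captures i's value at each iteration.
Step 2: fs[3] captured b = 3 when i was 3.
Step 3: result = 3

The answer is 3.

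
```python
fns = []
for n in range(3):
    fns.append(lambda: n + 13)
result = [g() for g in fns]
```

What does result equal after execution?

Step 1: All lambdas capture n by reference. After the loop, n = 2.
Step 2: Each call returns 2 + 13 = 15.
Step 3: result = [15, 15, 15]

The answer is [15, 15, 15].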